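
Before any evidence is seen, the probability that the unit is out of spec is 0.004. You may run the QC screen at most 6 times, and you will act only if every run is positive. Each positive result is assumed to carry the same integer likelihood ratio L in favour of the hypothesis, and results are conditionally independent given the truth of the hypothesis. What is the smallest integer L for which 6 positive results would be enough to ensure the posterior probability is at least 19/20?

5

Prior odds = 0.004/0.996 = 1/249.
Target odds = 0.95/0.05 = 19.
Need L⁶ ≥ 19 ÷ (1/249) = 4731.
4⁶ = 4096 < 4731 ≤ 15625 = 5⁶, so L = 5.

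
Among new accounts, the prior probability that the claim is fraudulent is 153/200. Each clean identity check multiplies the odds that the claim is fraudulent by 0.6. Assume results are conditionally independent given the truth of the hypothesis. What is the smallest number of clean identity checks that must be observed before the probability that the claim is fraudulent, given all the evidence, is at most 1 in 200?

Prior odds = 0.765/0.235 = 153/47.
Likelihood ratio per clean identity check = 0.6.
Target posterior odds = 0.005/0.995 = 1/199.
Need (153/47) × 0.6ⁿ ≤ 1/199, i.e. 0.6ⁿ ≤ 47/30447.
0.6¹² = 531441/244140625 is still above 47/30447 but 0.6¹³ ≈0.00130607 is at or below it, so n = 13.

13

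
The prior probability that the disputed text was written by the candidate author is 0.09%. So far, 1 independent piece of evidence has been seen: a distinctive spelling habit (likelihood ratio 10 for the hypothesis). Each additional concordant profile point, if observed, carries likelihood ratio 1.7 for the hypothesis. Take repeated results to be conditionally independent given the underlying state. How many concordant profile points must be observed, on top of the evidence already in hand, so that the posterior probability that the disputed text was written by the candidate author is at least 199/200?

Prior odds = 0.0009/0.9991 = 9/9991.
Bayes factor of the evidence already in hand = 10.
Odds after that evidence = (9/9991) × 10 = 90/9991.
Target odds = 0.995/0.005 = 199.
Need 1.7ⁿ ≥ 199 ÷ (90/9991) = 1988209/90.
1.7¹⁸ ≈14063.1 falls short of 1988209/90 but 1.7¹⁹ ≈23907.2 reaches it, so n = 19.

19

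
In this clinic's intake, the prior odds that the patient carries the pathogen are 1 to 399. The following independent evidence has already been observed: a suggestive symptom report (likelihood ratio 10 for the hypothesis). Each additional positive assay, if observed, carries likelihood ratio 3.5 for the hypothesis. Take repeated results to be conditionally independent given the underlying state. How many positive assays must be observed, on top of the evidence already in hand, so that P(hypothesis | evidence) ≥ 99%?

Prior odds = 1/399.
Bayes factor of the evidence already in hand = 10.
Odds after that evidence = (1/399) × 10 = 10/399.
Target odds = 0.99/0.01 = 99.
Need 3.5ⁿ ≥ 99 ÷ (10/399) = 3950.1.
3.5⁶ = 1838.265625 falls short of 3950.1 but 3.5⁷ = 823543/128 reaches it, so n = 7.

7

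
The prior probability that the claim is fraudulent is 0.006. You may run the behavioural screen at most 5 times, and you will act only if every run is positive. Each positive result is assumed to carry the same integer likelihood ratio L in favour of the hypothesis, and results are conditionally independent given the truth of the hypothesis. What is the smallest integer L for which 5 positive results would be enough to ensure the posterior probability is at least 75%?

Prior odds = 0.006/0.994 = 3/497.
Target odds = 0.75/0.25 = 3.
Need L⁵ ≥ 3 ÷ (3/497) = 497.
3⁵ = 243 < 497 ≤ 1024 = 4⁵, so L = 4.

4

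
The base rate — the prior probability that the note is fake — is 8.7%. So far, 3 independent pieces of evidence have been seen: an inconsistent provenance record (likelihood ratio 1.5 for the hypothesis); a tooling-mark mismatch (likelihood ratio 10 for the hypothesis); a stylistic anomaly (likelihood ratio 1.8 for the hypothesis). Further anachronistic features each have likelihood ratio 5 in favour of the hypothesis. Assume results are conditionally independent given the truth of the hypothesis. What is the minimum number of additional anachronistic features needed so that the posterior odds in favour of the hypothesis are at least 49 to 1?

2

Prior odds = 0.087/0.913 = 87/913.
Combined Bayes factor of the evidence already in hand = 1.5 × 10 × 1.8 = 27.
Odds after that evidence = (87/913) × 27 = 2349/913.
Target odds = 49.
Need 5ⁿ ≥ 49 ÷ (2349/913) = 44737/2349.
5¹ = 5 falls short of 44737/2349 but 5² = 25 reaches it, so n = 2.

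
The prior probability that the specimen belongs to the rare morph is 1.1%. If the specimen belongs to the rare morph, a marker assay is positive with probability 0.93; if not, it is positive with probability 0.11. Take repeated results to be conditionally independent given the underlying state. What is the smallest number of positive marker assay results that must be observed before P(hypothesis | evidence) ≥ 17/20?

Prior odds: 0.011 ÷ 0.989 = 11/989.
Likelihood ratio of a positive = 0.93/0.11 = 93/11.
Target posterior odds = 0.85/0.15 = 17/3.
Require (93/11)ⁿ ≥ 17/3 ÷ (11/989) = 16813/33.
(93/11)² = 8649/121 falls short of 16813/33 but (93/11)³ = 804357/1331 reaches it, so n = 3.

3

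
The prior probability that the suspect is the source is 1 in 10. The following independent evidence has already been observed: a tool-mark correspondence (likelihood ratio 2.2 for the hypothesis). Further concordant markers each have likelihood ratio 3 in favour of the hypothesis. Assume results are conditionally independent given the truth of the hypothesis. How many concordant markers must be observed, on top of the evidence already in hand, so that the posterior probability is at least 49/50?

5

Prior odds = 0.1/0.9 = 1/9.
Bayes factor of the evidence already in hand = 2.2.
Odds after that evidence = (1/9) × 2.2 = 11/45.
Target odds = 0.98/0.02 = 49.
Need 3ⁿ ≥ 49 ÷ (11/45) = 2205/11.
3⁴ = 81 falls short of 2205/11 but 3⁵ = 243 reaches it, so n = 5.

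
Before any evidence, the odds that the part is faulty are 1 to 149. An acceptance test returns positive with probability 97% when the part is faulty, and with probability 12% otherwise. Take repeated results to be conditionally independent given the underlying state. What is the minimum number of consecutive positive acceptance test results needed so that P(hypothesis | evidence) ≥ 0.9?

Prior odds = 1/149.
Likelihood ratio of a positive result = 0.97/0.12 = 97/12.
Target posterior odds = 0.9/0.1 = 9.
Need (1/149) × (97/12)ⁿ ≥ 9, i.e. (97/12)ⁿ ≥ 1341.
(97/12)³ = 912673/1728 falls short of 1341 but (97/12)⁴ = 88529281/20736 reaches it, so n = 4.

4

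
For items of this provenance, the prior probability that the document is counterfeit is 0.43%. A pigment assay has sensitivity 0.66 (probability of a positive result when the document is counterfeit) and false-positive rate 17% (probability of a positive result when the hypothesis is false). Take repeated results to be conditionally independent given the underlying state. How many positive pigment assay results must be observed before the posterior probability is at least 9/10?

Prior odds = 0.0043/0.9957 = 43/9957.
Likelihood ratio of a positive result = 0.66/0.17 = 66/17.
Target odds: 0.9 ÷ 0.1 = 9.
Require (66/17)ⁿ ≥ 9 ÷ (43/9957) = 89613/43.
(66/17)⁵ ≈882.013 falls short of 89613/43 but (66/17)⁶ ≈3424.29 reaches it, so n = 6.

6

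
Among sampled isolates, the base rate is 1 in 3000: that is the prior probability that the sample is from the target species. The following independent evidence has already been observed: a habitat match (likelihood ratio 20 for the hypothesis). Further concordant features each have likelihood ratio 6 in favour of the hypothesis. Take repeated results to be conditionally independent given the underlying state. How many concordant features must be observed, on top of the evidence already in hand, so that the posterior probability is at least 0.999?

7

Prior odds = (1/3000)/(2999/3000) = 1/2999.
Bayes factor of the evidence already in hand = 20.
Odds after that evidence = (1/2999) × 20 = 20/2999.
Target odds = 0.999/0.001 = 999.
Need 6ⁿ ≥ 999 ÷ (20/2999) = 149800.05.
6⁶ = 46656 falls short of 149800.05 but 6⁷ = 279936 reaches it, so n = 7.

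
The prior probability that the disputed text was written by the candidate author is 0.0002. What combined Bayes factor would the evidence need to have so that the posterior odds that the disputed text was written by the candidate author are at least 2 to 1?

9998

Prior odds = 0.0002/0.9998 = 1/4999.
Target odds = 2.
Required Bayes factor = 2 ÷ (1/4999) = 9998.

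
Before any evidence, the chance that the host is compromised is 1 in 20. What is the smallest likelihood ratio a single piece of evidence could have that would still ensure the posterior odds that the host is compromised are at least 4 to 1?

Prior odds = 0.05/0.95 = 1/19.
Target odds = 4.
Required Bayes factor = 4 ÷ (1/19) = 76.

76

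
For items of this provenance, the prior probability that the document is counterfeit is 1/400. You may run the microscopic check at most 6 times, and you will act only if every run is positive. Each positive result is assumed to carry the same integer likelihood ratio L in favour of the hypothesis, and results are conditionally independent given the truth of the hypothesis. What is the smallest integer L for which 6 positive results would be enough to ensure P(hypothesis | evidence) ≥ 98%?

6

Prior odds = 0.0025/0.9975 = 1/399.
Target odds = 0.98/0.02 = 49.
Need L⁶ ≥ 49 ÷ (1/399) = 19551.
5⁶ = 15625 < 19551 ≤ 46656 = 6⁶, so L = 6.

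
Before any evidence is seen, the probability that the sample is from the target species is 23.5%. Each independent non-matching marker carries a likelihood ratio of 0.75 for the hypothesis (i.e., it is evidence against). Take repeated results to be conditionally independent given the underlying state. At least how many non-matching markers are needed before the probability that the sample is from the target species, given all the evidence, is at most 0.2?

Prior odds: 0.235 ÷ 0.765 = 47/153.
Likelihood ratio per non-matching marker = 0.75.
Target posterior odds = 0.2/0.8 = 0.25.
Need (47/153) × 0.75ⁿ ≤ 0.25, i.e. 0.75ⁿ ≤ 153/188.
0.75¹ = 0.75, which is already at or below the required 153/188; so n = 1.

1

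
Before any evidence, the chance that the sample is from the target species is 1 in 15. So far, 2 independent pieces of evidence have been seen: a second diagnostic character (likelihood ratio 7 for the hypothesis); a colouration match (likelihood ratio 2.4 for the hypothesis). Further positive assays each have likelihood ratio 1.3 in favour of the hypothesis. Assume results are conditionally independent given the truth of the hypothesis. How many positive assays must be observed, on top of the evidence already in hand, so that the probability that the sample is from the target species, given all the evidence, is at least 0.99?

Prior odds = (1/15)/(14/15) = 1/14.
Combined Bayes factor of the evidence already in hand = 7 × 2.4 = 16.8.
Odds after that evidence = (1/14) × 16.8 = 1.2.
Target odds = 0.99/0.01 = 99.
Need 1.3ⁿ ≥ 99 ÷ 1.2 = 82.5.
1.3¹⁶ ≈66.5417 falls short of 82.5 but 1.3¹⁷ ≈86.5042 reaches it, so n = 17.

17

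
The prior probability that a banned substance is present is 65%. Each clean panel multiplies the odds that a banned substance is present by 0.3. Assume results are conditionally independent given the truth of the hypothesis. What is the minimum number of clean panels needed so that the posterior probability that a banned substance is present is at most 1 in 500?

6

Prior odds: 0.65 ÷ 0.35 = 13/7.
Likelihood ratio per clean panel = 0.3.
Target odds: 0.002 ÷ 0.998 = 1/499.
Need (13/7) × 0.3ⁿ ≤ 1/499, i.e. 0.3ⁿ ≤ 7/6487.
0.3⁵ = 243/100000 is still above 7/6487 but 0.3⁶ = 729/1000000 is at or below it, so n = 6.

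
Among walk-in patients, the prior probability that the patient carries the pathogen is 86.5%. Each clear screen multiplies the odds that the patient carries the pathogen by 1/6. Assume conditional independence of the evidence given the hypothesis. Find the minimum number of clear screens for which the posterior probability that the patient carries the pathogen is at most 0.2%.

5

Prior odds = 0.865/0.135 = 173/27.
Likelihood ratio per clear screen = 1/6.
Target posterior odds = 0.002/0.998 = 1/499.
Require (1/6)ⁿ ≤ 1/499 ÷ (173/27) = 27/86327.
(1/6)⁴ = 1/1296 is still above 27/86327 but (1/6)⁵ = 1/7776 is at or below it, so n = 5.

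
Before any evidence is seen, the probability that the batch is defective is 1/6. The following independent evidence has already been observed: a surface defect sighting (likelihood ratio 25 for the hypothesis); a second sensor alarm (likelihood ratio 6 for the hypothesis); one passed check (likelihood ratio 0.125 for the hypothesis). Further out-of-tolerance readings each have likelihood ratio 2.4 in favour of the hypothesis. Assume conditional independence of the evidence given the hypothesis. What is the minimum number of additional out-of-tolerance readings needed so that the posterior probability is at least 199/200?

5

Prior odds = (1/6)/(5/6) = 0.2.
Combined Bayes factor of the evidence already in hand = 25 × 6 × 0.125 = 18.75.
Odds after that evidence = 0.2 × 18.75 = 3.75.
Target odds = 0.995/0.005 = 199.
Need 2.4ⁿ ≥ 199 ÷ 3.75 = 796/15.
2.4⁴ = 33.1776 falls short of 796/15 but 2.4⁵ = 79.62624 reaches it, so n = 5.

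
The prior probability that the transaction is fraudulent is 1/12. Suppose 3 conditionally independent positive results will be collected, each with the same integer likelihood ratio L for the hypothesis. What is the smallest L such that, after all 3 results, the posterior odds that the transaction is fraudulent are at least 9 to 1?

Prior odds = (1/12)/(11/12) = 1/11.
Target odds = 9.
Need L³ ≥ 9 ÷ (1/11) = 99.
4³ = 64 < 99 ≤ 125 = 5³, so L = 5.

5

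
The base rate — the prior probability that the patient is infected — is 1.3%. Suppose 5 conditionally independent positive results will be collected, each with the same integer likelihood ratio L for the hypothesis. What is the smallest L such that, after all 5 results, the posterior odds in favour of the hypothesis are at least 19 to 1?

Prior odds = 0.013/0.987 = 13/987.
Target odds = 19.
Need L⁵ ≥ 19 ÷ (13/987) = 18753/13.
4⁵ = 1024 < 18753/13 ≤ 3125 = 5⁵, so L = 5.

5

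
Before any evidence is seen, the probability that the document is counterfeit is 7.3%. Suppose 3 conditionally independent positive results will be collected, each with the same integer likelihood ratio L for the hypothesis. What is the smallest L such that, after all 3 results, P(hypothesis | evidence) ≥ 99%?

11

Prior odds = 0.073/0.927 = 73/927.
Target odds = 0.99/0.01 = 99.
Need L³ ≥ 99 ÷ (73/927) = 91773/73.
10³ = 1000 < 91773/73 ≤ 1331 = 11³, so L = 11.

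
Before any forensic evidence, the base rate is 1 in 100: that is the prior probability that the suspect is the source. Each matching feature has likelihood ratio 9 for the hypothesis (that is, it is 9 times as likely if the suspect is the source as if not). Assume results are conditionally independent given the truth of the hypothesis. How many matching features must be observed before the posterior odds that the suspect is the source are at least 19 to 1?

Prior odds: 0.01 ÷ 0.99 = 1/99.
Likelihood ratio per matching feature = 9.
Target odds = 19.
Require 9ⁿ ≥ 19 ÷ (1/99) = 1881.
9³ = 729 falls short of 1881 but 9⁴ = 6561 reaches it, so n = 4.

4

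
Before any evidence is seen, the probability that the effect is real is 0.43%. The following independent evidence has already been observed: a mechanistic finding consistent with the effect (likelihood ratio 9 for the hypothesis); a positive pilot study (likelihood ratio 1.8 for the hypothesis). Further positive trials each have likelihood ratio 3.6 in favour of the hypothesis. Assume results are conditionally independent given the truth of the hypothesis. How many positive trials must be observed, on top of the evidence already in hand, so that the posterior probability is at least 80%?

4

Prior odds = 0.0043/0.9957 = 43/9957.
Combined Bayes factor of the evidence already in hand = 9 × 1.8 = 16.2.
Odds after that evidence = (43/9957) × 16.2 = 1161/16595.
Target odds = 0.8/0.2 = 4.
Need 3.6ⁿ ≥ 4 ÷ (1161/16595) = 66380/1161.
3.6³ = 46.656 falls short of 66380/1161 but 3.6⁴ = 167.9616 reaches it, so n = 4.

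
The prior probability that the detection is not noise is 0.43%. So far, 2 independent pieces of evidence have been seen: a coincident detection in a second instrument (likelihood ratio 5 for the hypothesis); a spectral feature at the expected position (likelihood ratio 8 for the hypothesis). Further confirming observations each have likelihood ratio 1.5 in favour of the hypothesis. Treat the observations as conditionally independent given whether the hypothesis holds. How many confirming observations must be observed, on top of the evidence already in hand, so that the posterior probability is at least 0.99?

Prior odds = 0.0043/0.9957 = 43/9957.
Combined Bayes factor of the evidence already in hand = 5 × 8 = 40.
Odds after that evidence = (43/9957) × 40 = 1720/9957.
Target odds = 0.99/0.01 = 99.
Need 1.5ⁿ ≥ 99 ÷ (1720/9957) = 985743/1720.
1.5¹⁵ = 14348907/32768 falls short of 985743/1720 but 1.5¹⁶ = 43046721/65536 reaches it, so n = 16.

16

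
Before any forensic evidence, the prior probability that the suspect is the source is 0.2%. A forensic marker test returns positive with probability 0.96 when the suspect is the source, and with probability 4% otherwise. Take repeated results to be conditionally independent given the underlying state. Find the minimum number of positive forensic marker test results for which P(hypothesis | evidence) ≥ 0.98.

4

Prior odds: 0.002 ÷ 0.998 = 1/499.
Likelihood ratio of a positive result = 0.96/0.04 = 24.
Target posterior odds = 0.98/0.02 = 49.
Require 24ⁿ ≥ 49 ÷ (1/499) = 24451.
24³ = 13824 falls short of 24451 but 24⁴ = 331776 reaches it, so n = 4.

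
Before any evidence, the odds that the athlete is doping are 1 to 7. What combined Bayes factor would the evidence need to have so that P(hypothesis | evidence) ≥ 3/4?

Prior odds = 1/7.
Target odds = 0.75/0.25 = 3.
Required Bayes factor = 3 ÷ (1/7) = 21.

21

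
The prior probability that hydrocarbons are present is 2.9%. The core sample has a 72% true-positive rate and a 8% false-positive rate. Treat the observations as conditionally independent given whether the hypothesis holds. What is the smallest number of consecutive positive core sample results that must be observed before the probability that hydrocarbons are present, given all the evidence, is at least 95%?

3

Prior odds = 0.029/0.971 = 29/971.
Likelihood ratio of a positive result = 0.72/0.08 = 9.
Target posterior odds = 0.95/0.05 = 19.
Require 9ⁿ ≥ 19 ÷ (29/971) = 18449/29.
9² = 81 falls short of 18449/29 but 9³ = 729 reaches it, so n = 3.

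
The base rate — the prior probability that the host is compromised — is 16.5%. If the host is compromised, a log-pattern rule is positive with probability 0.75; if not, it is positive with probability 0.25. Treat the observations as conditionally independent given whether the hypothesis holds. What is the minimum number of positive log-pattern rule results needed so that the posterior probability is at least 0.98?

6

Prior odds: 0.165 ÷ 0.835 = 33/167.
Likelihood ratio of a positive = 0.75/0.25 = 3.
Target odds: 0.98 ÷ 0.02 = 49.
Require 3ⁿ ≥ 49 ÷ (33/167) = 8183/33.
3⁵ = 243 falls short of 8183/33 but 3⁶ = 729 reaches it, so n = 6.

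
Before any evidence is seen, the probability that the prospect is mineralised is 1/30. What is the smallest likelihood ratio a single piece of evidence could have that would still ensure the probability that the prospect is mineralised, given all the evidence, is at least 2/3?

Prior odds = (1/30)/(29/30) = 1/29.
Target odds = (2/3)/(1/3) = 2.
Required Bayes factor = 2 ÷ (1/29) = 58.

58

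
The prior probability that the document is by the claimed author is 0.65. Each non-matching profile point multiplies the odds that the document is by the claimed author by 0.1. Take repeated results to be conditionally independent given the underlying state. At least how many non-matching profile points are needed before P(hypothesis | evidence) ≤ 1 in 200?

3

Prior odds: 0.65 ÷ 0.35 = 13/7.
Likelihood ratio per non-matching profile point = 0.1.
Target odds: 0.005 ÷ 0.995 = 1/199.
Need (13/7) × 0.1ⁿ ≤ 1/199, i.e. 0.1ⁿ ≤ 7/2587.
0.1² = 0.01 is still above 7/2587 but 0.1³ = 0.001 is at or below it, so n = 3.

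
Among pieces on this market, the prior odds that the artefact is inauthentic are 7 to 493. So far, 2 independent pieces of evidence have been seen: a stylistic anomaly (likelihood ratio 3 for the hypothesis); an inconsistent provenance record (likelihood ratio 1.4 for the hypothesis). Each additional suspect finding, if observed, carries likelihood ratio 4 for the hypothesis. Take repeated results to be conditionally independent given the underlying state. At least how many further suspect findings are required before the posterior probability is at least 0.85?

4

Prior odds = 7/493.
Combined Bayes factor of the evidence already in hand = 3 × 1.4 = 4.2.
Odds after that evidence = (7/493) × 4.2 = 147/2465.
Target odds = 0.85/0.15 = 17/3.
Need 4ⁿ ≥ 17/3 ÷ (147/2465) = 41905/441.
4³ = 64 falls short of 41905/441 but 4⁴ = 256 reaches it, so n = 4.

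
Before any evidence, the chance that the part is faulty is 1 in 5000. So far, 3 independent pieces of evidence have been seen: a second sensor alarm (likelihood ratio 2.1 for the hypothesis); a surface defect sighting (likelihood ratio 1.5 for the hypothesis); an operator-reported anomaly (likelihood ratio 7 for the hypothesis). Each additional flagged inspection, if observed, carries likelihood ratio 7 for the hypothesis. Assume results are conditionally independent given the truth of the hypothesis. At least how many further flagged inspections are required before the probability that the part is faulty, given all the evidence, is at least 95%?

Prior odds = 0.0002/0.9998 = 1/4999.
Combined Bayes factor of the evidence already in hand = 2.1 × 1.5 × 7 = 22.05.
Odds after that evidence = (1/4999) × 22.05 = 441/99980.
Target odds = 0.95/0.05 = 19.
Need 7ⁿ ≥ 19 ÷ (441/99980) = 1899620/441.
7⁴ = 2401 falls short of 1899620/441 but 7⁵ = 16807 reaches it, so n = 5.

5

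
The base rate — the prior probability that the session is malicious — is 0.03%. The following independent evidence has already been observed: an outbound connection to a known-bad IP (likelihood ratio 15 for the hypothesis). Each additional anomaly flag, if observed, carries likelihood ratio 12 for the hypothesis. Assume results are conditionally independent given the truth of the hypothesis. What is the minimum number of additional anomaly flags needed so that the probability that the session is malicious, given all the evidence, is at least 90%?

4

Prior odds = 0.0003/0.9997 = 3/9997.
Bayes factor of the evidence already in hand = 15.
Odds after that evidence = (3/9997) × 15 = 45/9997.
Target odds = 0.9/0.1 = 9.
Need 12ⁿ ≥ 9 ÷ (45/9997) = 1999.4.
12³ = 1728 falls short of 1999.4 but 12⁴ = 20736 reaches it, so n = 4.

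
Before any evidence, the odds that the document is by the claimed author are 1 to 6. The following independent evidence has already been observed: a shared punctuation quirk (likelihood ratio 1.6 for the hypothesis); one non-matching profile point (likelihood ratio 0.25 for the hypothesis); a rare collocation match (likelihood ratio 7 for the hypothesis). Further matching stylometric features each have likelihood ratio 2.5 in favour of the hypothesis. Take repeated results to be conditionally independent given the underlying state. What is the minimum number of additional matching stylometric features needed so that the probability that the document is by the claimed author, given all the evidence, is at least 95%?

5

Prior odds = 1/6.
Combined Bayes factor of the evidence already in hand = 1.6 × 0.25 × 7 = 2.8.
Odds after that evidence = (1/6) × 2.8 = 7/15.
Target odds = 0.95/0.05 = 19.
Need 2.5ⁿ ≥ 19 ÷ (7/15) = 285/7.
2.5⁴ = 39.0625 falls short of 285/7 but 2.5⁵ = 97.65625 reaches it, so n = 5.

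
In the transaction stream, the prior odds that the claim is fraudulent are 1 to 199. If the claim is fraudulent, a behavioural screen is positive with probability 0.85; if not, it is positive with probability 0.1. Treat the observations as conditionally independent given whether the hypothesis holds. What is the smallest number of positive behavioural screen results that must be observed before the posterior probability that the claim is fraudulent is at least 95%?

4

Prior odds = 1/199.
Likelihood ratio of a positive = 0.85/0.1 = 8.5.
Target odds: 0.95 ÷ 0.05 = 19.
Require 8.5ⁿ ≥ 19 ÷ (1/199) = 3781.
8.5³ = 614.125 falls short of 3781 but 8.5⁴ = 5220.0625 reaches it, so n = 4.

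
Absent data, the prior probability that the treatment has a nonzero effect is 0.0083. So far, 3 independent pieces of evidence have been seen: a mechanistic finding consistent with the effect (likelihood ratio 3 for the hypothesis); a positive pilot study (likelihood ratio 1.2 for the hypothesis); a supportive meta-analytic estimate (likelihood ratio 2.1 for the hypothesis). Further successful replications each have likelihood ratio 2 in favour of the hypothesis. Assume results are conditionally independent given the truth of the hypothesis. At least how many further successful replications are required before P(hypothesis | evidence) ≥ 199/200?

Prior odds = 0.0083/0.9917 = 83/9917.
Combined Bayes factor of the evidence already in hand = 3 × 1.2 × 2.1 = 7.56.
Odds after that evidence = (83/9917) × 7.56 = 15687/247925.
Target odds = 0.995/0.005 = 199.
Need 2ⁿ ≥ 199 ÷ (15687/247925) = 49337075/15687.
2¹¹ = 2048 falls short of 49337075/15687 but 2¹² = 4096 reaches it, so n = 12.

12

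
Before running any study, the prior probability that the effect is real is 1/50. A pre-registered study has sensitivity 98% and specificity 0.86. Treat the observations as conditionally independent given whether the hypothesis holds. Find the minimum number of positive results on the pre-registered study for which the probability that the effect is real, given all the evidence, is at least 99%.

5

Prior odds = 0.02/0.98 = 1/49.
False-positive rate = 1 − 0.86 = 0.14; likelihood ratio of a positive = 0.98/0.14 = 7.
Target odds: 0.99 ÷ 0.01 = 99.
Require 7ⁿ ≥ 99 ÷ (1/49) = 4851.
7⁴ = 2401 falls short of 4851 but 7⁵ = 16807 reaches it, so n = 5.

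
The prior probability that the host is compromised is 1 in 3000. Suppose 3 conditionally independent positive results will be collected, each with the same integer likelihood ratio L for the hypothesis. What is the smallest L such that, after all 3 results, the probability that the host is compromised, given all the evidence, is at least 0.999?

145

Prior odds = (1/3000)/(2999/3000) = 1/2999.
Target odds = 0.999/0.001 = 999.
Need L³ ≥ 999 ÷ (1/2999) = 2996001.
144³ = 2985984 < 2996001 ≤ 3048625 = 145³, so L = 145.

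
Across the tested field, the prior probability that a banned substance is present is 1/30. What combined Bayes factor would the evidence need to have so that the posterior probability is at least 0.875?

203

Prior odds = (1/30)/(29/30) = 1/29.
Target odds = 0.875/0.125 = 7.
Required Bayes factor = 7 ÷ (1/29) = 203.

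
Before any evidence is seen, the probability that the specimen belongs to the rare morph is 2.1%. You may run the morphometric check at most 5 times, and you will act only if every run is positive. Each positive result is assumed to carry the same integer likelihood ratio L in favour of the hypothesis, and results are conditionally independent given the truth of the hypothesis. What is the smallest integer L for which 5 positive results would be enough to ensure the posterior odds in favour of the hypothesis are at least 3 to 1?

3

Prior odds = 0.021/0.979 = 21/979.
Target odds = 3.
Need L⁵ ≥ 3 ÷ (21/979) = 979/7.
2⁵ = 32 < 979/7 ≤ 243 = 3⁵, so L = 3.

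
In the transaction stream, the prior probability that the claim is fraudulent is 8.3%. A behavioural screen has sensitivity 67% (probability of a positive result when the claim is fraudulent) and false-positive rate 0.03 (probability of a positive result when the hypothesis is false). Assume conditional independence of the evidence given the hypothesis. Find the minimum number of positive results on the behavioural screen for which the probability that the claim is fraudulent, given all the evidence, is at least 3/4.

Prior odds: 0.083 ÷ 0.917 = 83/917.
Likelihood ratio of a positive result = 0.67/0.03 = 67/3.
Target odds: 0.75 ÷ 0.25 = 3.
Need (83/917) × (67/3)ⁿ ≥ 3, i.e. (67/3)ⁿ ≥ 2751/83.
(67/3)¹ = 67/3 falls short of 2751/83 but (67/3)² = 4489/9 reaches it, so n = 2.

2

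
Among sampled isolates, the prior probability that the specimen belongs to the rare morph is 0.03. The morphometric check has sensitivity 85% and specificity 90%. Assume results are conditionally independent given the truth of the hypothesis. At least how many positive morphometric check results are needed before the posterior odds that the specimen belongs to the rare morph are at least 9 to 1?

Prior odds = 0.03/0.97 = 3/97.
False-positive rate = 1 − 0.9 = 0.1; likelihood ratio of a positive = 0.85/0.1 = 8.5.
Target odds = 9.
Require 8.5ⁿ ≥ 9 ÷ (3/97) = 291.
8.5² = 72.25 falls short of 291 but 8.5³ = 614.125 reaches it, so n = 3.

3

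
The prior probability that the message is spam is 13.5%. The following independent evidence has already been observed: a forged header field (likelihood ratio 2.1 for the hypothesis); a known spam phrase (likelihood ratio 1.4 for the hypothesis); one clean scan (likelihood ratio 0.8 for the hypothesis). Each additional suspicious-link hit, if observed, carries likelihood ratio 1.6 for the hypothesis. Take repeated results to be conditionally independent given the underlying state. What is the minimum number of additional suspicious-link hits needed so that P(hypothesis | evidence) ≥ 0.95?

9

Prior odds = 0.135/0.865 = 27/173.
Combined Bayes factor of the evidence already in hand = 2.1 × 1.4 × 0.8 = 2.352.
Odds after that evidence = (27/173) × 2.352 = 7938/21625.
Target odds = 0.95/0.05 = 19.
Need 1.6ⁿ ≥ 19 ÷ (7938/21625) = 410875/7938.
1.6⁸ = 16777216/390625 falls short of 410875/7938 but 1.6⁹ = 134217728/1953125 reaches it, so n = 9.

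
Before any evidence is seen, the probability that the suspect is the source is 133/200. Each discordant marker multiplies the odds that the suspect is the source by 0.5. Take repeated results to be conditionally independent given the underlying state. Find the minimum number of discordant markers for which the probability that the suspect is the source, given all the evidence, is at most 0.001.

11

Prior odds: 0.665 ÷ 0.335 = 133/67.
Likelihood ratio per discordant marker = 0.5.
Target odds: 0.001 ÷ 0.999 = 1/999.
Require 0.5ⁿ ≤ 1/999 ÷ (133/67) = 67/132867.
0.5¹⁰ = 1/1024 is still above 67/132867 but 0.5¹¹ = 1/2048 is at or below it, so n = 11.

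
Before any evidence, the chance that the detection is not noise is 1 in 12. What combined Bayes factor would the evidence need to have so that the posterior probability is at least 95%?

Prior odds = (1/12)/(11/12) = 1/11.
Target odds = 0.95/0.05 = 19.
Required Bayes factor = 19 ÷ (1/11) = 209.

209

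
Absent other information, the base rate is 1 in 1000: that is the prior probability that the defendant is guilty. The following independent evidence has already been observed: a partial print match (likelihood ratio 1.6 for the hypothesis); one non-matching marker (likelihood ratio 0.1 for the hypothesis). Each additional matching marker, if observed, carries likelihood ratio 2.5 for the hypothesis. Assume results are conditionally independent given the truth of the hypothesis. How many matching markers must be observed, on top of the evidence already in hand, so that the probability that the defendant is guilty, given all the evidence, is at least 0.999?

18

Prior odds = 0.001/0.999 = 1/999.
Combined Bayes factor of the evidence already in hand = 1.6 × 0.1 = 0.16.
Odds after that evidence = (1/999) × 0.16 = 4/24975.
Target odds = 0.999/0.001 = 999.
Need 2.5ⁿ ≥ 999 ÷ (4/24975) = 6237506.25.
2.5¹⁷ ≈5.82077e+06 falls short of 6237506.25 but 2.5¹⁸ ≈1.45519e+07 reaches it, so n = 18.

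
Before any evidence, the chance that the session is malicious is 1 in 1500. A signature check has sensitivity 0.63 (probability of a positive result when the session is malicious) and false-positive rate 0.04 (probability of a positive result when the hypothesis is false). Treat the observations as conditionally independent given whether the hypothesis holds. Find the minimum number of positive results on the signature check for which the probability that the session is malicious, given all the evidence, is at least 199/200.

5

Prior odds: (1/1500) ÷ (1499/1500) = 1/1499.
Likelihood ratio of a positive result = 0.63/0.04 = 15.75.
Target odds: 0.995 ÷ 0.005 = 199.
Need (1/1499) × 15.75ⁿ ≥ 199, i.e. 15.75ⁿ ≥ 298301.
15.75⁴ = 15752961/256 falls short of 298301 but 15.75⁵ = 992436543/1024 reaches it, so n = 5.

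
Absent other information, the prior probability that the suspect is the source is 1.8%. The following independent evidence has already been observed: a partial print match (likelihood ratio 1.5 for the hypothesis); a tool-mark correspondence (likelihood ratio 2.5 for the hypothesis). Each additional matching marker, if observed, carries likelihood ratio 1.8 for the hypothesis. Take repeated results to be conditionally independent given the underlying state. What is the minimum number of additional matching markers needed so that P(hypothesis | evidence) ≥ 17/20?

8

Prior odds = 0.018/0.982 = 9/491.
Combined Bayes factor of the evidence already in hand = 1.5 × 2.5 = 3.75.
Odds after that evidence = (9/491) × 3.75 = 135/1964.
Target odds = 0.85/0.15 = 17/3.
Need 1.8ⁿ ≥ 17/3 ÷ (135/1964) = 33388/405.
1.8⁷ = 4782969/78125 falls short of 33388/405 but 1.8⁸ = 43046721/390625 reaches it, so n = 8.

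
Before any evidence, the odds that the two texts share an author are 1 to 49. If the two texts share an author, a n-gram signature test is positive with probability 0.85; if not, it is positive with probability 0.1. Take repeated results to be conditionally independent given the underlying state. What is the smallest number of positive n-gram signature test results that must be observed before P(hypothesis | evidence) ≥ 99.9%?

6

Prior odds = 1/49.
Likelihood ratio of a positive = 0.85/0.1 = 8.5.
Target odds: 0.999 ÷ 0.001 = 999.
Require 8.5ⁿ ≥ 999 ÷ (1/49) = 48951.
8.5⁵ = 44370.53125 falls short of 48951 but 8.5⁶ = 24137569/64 reaches it, so n = 6.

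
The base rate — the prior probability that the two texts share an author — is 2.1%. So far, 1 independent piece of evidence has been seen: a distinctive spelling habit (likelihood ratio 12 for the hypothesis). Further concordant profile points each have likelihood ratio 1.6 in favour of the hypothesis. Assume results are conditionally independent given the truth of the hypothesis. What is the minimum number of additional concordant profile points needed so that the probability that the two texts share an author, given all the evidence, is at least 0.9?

8

Prior odds = 0.021/0.979 = 21/979.
Bayes factor of the evidence already in hand = 12.
Odds after that evidence = (21/979) × 12 = 252/979.
Target odds = 0.9/0.1 = 9.
Need 1.6ⁿ ≥ 9 ÷ (252/979) = 979/28.
1.6⁷ = 2097152/78125 falls short of 979/28 but 1.6⁸ = 16777216/390625 reaches it, so n = 8.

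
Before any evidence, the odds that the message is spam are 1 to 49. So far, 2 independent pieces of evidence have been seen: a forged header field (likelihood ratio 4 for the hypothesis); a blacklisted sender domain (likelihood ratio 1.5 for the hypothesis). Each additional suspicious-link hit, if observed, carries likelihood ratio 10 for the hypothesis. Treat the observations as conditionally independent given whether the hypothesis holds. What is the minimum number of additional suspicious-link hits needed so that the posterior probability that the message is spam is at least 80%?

Prior odds = 1/49.
Combined Bayes factor of the evidence already in hand = 4 × 1.5 = 6.
Odds after that evidence = (1/49) × 6 = 6/49.
Target odds = 0.8/0.2 = 4.
Need 10ⁿ ≥ 4 ÷ (6/49) = 98/3.
10¹ = 10 falls short of 98/3 but 10² = 100 reaches it, so n = 2.

2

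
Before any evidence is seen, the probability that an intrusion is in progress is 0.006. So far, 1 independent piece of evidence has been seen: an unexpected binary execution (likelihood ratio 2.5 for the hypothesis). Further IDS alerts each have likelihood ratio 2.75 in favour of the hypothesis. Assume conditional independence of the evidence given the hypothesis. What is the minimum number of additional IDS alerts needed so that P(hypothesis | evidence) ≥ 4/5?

6

Prior odds = 0.006/0.994 = 3/497.
Bayes factor of the evidence already in hand = 2.5.
Odds after that evidence = (3/497) × 2.5 = 15/994.
Target odds = 0.8/0.2 = 4.
Need 2.75ⁿ ≥ 4 ÷ (15/994) = 3976/15.
2.75⁵ = 161051/1024 falls short of 3976/15 but 2.75⁶ = 1771561/4096 reaches it, so n = 6.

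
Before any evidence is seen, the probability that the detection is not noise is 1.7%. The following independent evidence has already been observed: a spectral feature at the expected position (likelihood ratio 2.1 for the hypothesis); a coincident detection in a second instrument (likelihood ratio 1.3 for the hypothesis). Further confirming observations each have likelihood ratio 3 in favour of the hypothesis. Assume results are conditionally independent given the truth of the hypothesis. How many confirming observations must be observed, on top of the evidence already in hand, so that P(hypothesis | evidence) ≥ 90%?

5

Prior odds = 0.017/0.983 = 17/983.
Combined Bayes factor of the evidence already in hand = 2.1 × 1.3 = 2.73.
Odds after that evidence = (17/983) × 2.73 = 4641/98300.
Target odds = 0.9/0.1 = 9.
Need 3ⁿ ≥ 9 ÷ (4641/98300) = 294900/1547.
3⁴ = 81 falls short of 294900/1547 but 3⁵ = 243 reaches it, so n = 5.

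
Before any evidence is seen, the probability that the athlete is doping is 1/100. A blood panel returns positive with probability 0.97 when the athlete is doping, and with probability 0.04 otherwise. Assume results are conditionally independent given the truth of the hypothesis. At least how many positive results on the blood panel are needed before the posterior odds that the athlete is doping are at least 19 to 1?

Prior odds: 0.01 ÷ 0.99 = 1/99.
Likelihood ratio of a positive result = 0.97/0.04 = 24.25.
Target odds = 19.
Require 24.25ⁿ ≥ 19 ÷ (1/99) = 1881.
24.25² = 588.0625 falls short of 1881 but 24.25³ = 912673/64 reaches it, so n = 3.

3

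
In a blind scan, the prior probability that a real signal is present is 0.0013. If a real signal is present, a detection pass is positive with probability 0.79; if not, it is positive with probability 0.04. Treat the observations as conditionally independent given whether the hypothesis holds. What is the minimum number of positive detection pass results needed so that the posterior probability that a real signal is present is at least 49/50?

4

Prior odds: 0.0013 ÷ 0.9987 = 13/9987.
Likelihood ratio of a positive = 0.79/0.04 = 19.75.
Target odds: 0.98 ÷ 0.02 = 49.
Require 19.75ⁿ ≥ 49 ÷ (13/9987) = 489363/13.
19.75³ = 7703.734375 falls short of 489363/13 but 19.75⁴ = 38950081/256 reaches it, so n = 4.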